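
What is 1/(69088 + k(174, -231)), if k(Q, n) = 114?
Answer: 1/69202 ≈ 1.4450e-5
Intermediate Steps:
1/(69088 + k(174, -231)) = 1/(69088 + 114) = 1/69202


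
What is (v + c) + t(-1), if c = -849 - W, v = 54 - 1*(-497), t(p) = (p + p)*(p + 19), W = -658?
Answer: 324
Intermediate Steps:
t(p) = 2*p*(19 + p) (t(p) = (2*p)*(19 + p) = 2*p*(19 + p))
v = 551 (v = 54 + 497 = 551)
c = -191 (c = -849 - 1*(-658) = -849 + 658 = -191)
(v + c) + t(-1) = (551 - 191) + 2*(-1)*(19 - 1) = 360 + 2*(-1)*18 = 360 - 36 = 324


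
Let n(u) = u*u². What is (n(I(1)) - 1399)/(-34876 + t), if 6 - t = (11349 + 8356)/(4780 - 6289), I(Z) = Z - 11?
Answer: 3620091/52599125 ≈ 0.068824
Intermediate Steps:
I(Z) = -11 + Z
n(u) = u³
t = 28759/1509 (t = 6 - (11349 + 8356)/(4780 - 6289) = 6 - 19705/(-1509) = 6 - 19705*(-1)/1509 = 6 - 1*(-19705/1509) = 6 + 19705/1509 = 28759/1509 ≈ 19.058)
(n(I(1)) - 1399)/(-34876 + t) = ((-11 + 1)³ - 1399)/(-34876 + 28759/1509) = ((-10)³ - 1399)/(-52599125/1509) = (-1000 - 1399)*(-1509/52599125) = -2399*(-1509/52599125) = 3620091/52599125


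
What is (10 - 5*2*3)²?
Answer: 400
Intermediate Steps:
(10 - 5*2*3)² = (10 - 10*3)² = (10 - 30)² = (-20)² = 400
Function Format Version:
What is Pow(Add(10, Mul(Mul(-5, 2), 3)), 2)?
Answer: 400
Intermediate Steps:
Pow(Add(10, Mul(Mul(-5, 2), 3)), 2) = Pow(Add(10, Mul(-10, 3)), 2) = Pow(Add(10, -30), 2) = Pow(-20, 2) = 400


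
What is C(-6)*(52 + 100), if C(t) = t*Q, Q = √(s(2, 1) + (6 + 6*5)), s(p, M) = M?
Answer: -912*√37 ≈ -5547.5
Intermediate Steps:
Q = √37 (Q = √(1 + (6 + 6*5)) = √(1 + (6 + 30)) = √(1 + 36) = √37 ≈ 6.0828)
C(t) = t*√37
C(-6)*(52 + 100) = (-6*√37)*(52 + 100) = -6*√37*152 = -912*√37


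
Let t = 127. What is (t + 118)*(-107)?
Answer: -26215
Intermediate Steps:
(t + 118)*(-107) = (127 + 118)*(-107) = 245*(-107) = -26215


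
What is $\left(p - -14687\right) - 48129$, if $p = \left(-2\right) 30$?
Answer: $-33502$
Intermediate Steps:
$p = -60$
$\left(p - -14687\right) - 48129 = \left(-60 - -14687\right) - 48129 = \left(-60 + 14687\right) - 48129 = 14627 - 48129 = -33502$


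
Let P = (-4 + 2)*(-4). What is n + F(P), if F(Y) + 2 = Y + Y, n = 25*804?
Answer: 20114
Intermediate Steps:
n = 20100
P = 8 (P = -2*(-4) = 8)
F(Y) = -2 + 2*Y (F(Y) = -2 + (Y + Y) = -2 + 2*Y)
n + F(P) = 20100 + (-2 + 2*8) = 20100 + (-2 + 16) = 20100 + 14 = 20114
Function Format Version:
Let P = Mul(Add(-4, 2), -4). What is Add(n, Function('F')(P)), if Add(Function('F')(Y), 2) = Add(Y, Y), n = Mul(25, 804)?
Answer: 20114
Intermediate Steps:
n = 20100
P = 8 (P = Mul(-2, -4) = 8)
Function('F')(Y) = Add(-2, Mul(2, Y)) (Function('F')(Y) = Add(-2, Add(Y, Y)) = Add(-2, Mul(2, Y)))
Add(n, Function('F')(P)) = Add(20100, Add(-2, Mul(2, 8))) = Add(20100, Add(-2, 16)) = Add(20100, 14) = 20114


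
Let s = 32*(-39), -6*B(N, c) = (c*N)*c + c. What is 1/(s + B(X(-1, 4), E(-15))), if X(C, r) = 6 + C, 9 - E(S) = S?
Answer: -1/1732 ≈ -0.00057737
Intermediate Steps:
E(S) = 9 - S
B(N, c) = -c/6 - N*c²/6 (B(N, c) = -((c*N)*c + c)/6 = -((N*c)*c + c)/6 = -(N*c² + c)/6 = -(c + N*c²)/6 = -c/6 - N*c²/6)
s = -1248
1/(s + B(X(-1, 4), E(-15))) = 1/(-1248 - (9 - 1*(-15))*(1 + (6 - 1)*(9 - 1*(-15)))/6) = 1/(-1248 - (9 + 15)*(1 + 5*(9 + 15))/6) = 1/(-1248 - ⅙*24*(1 + 5*24)) = 1/(-1248 - ⅙*24*(1 + 120)) = 1/(-1248 - ⅙*24*121) = 1/(-1248 - 484) = 1/(-1732) = -1/1732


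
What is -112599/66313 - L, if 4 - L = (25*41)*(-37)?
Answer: -2515298376/66313 ≈ -37931.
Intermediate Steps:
L = 37929 (L = 4 - 25*41*(-37) = 4 - 1025*(-37) = 4 - 1*(-37925) = 4 + 37925 = 37929)
-112599/66313 - L = -112599/66313 - 1*37929 = -112599*1/66313 - 37929 = -112599/66313 - 37929 = -2515298376/66313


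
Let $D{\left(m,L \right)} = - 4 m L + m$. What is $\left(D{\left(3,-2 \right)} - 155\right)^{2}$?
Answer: $16384$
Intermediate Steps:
$D{\left(m,L \right)} = m - 4 L m$ ($D{\left(m,L \right)} = - 4 L m + m = m - 4 L m$)
$\left(D{\left(3,-2 \right)} - 155\right)^{2} = \left(3 \left(1 - -8\right) - 155\right)^{2} = \left(3 \left(1 + 8\right) - 155\right)^{2} = \left(3 \cdot 9 - 155\right)^{2} = \left(27 - 155\right)^{2} = \left(-128\right)^{2} = 16384$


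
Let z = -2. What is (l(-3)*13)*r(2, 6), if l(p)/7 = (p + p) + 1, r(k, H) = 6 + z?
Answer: -1820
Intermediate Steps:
r(k, H) = 4 (r(k, H) = 6 - 2 = 4)
l(p) = 7 + 14*p (l(p) = 7*((p + p) + 1) = 7*(2*p + 1) = 7*(1 + 2*p) = 7 + 14*p)
(l(-3)*13)*r(2, 6) = ((7 + 14*(-3))*13)*4 = ((7 - 42)*13)*4 = -35*13*4 = -455*4 = -1820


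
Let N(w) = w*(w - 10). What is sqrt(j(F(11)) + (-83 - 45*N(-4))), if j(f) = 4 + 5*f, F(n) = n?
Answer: 4*I*sqrt(159) ≈ 50.438*I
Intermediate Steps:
N(w) = w*(-10 + w)
sqrt(j(F(11)) + (-83 - 45*N(-4))) = sqrt((4 + 5*11) + (-83 - (-180)*(-10 - 4))) = sqrt((4 + 55) + (-83 - (-180)*(-14))) = sqrt(59 + (-83 - 45*56)) = sqrt(59 + (-83 - 2520)) = sqrt(59 - 2603) = sqrt(-2544) = 4*I*sqrt(159)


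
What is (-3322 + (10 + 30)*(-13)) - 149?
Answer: -3991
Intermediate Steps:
(-3322 + (10 + 30)*(-13)) - 149 = (-3322 + 40*(-13)) - 149 = (-3322 - 520) - 149 = -3842 - 149 = -3991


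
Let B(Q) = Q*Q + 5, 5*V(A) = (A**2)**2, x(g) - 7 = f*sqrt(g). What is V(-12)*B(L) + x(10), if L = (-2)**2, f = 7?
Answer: 435491/5 + 7*sqrt(10) ≈ 87120.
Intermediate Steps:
x(g) = 7 + 7*sqrt(g)
V(A) = A**4/5 (V(A) = (A**2)**2/5 = A**4/5)
L = 4
B(Q) = 5 + Q**2 (B(Q) = Q**2 + 5 = 5 + Q**2)
V(-12)*B(L) + x(10) = ((1/5)*(-12)**4)*(5 + 4**2) + (7 + 7*sqrt(10)) = ((1/5)*20736)*(5 + 16) + (7 + 7*sqrt(10)) = (20736/5)*21 + (7 + 7*sqrt(10)) = 435456/5 + (7 + 7*sqrt(10)) = 435491/5 + 7*sqrt(10)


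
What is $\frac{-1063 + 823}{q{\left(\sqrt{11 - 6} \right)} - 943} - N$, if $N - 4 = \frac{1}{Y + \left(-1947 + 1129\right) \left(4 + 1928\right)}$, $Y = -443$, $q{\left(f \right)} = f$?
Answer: $- \frac{1316290849505}{351433452709} + \frac{60 \sqrt{5}}{222311} \approx -3.7449$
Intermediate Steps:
$N = \frac{6323275}{1580819}$ ($N = 4 + \frac{1}{-443 + \left(-1947 + 1129\right) \left(4 + 1928\right)} = 4 + \frac{1}{-443 - 1580376} = 4 + \frac{1}{-1580819} = 4 - \frac{1}{1580819} = \frac{6323275}{1580819} \approx 4.0$)
$\frac{-1063 + 823}{q{\left(\sqrt{11 - 6} \right)} - 943} - N = \frac{-1063 + 823}{\sqrt{11 - 6} - 943} - \frac{6323275}{1580819} = - \frac{240}{\sqrt{5} - 943} - \frac{6323275}{1580819} = - \frac{240}{-943 + \sqrt{5}} - \frac{6323275}{1580819} = - \frac{6323275}{1580819} - \frac{240}{-943 + \sqrt{5}}$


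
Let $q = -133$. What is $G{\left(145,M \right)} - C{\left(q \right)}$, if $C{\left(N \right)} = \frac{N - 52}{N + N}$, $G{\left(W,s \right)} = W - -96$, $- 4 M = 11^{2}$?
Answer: $\frac{63921}{266} \approx 240.3$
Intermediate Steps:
$M = - \frac{121}{4}$ ($M = - \frac{11^{2}}{4} = \left(- \frac{1}{4}\right) 121 = - \frac{121}{4} \approx -30.25$)
$G{\left(W,s \right)} = 96 + W$ ($G{\left(W,s \right)} = W + 96 = 96 + W$)
$C{\left(N \right)} = \frac{-52 + N}{2 N}$
$G{\left(145,M \right)} - C{\left(q \right)} = \left(96 + 145\right) - \frac{-52 - 133}{2 \left(-133\right)} = 241 - \frac{1}{2} \left(- \frac{1}{133}\right) \left(-185\right) = 241 - \frac{185}{266} = \frac{63921}{266}$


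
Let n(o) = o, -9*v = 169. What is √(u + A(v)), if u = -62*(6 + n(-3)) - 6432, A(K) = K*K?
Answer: I*√507497/9 ≈ 79.154*I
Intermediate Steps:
v = -169/9 (v = -⅑*169 = -169/9 ≈ -18.778)
A(K) = K²
u = -6618 (u = -62*(6 - 3) - 6432 = -62*3 - 6432 = -186 - 6432 = -6618)
√(u + A(v)) = √(-6618 + (-169/9)²) = √(-6618 + 28561/81) = √(-507497/81) = I*√507497/9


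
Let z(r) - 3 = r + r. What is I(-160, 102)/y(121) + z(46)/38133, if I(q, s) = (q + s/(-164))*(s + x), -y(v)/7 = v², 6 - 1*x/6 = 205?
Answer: -2058865961/1204763967 ≈ -1.7089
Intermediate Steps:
x = -1194 (x = 36 - 6*205 = 36 - 1230 = -1194)
z(r) = 3 + 2*r (z(r) = 3 + (r + r) = 3 + 2*r)
y(v) = -7*v²
I(q, s) = (-1194 + s)*(q - s/164) (I(q, s) = (q + s/(-164))*(s - 1194) = (q + s*(-1/164))*(-1194 + s) = (q - s/164)*(-1194 + s) = (-1194 + s)*(q - s/164))
I(-160, 102)/y(121) + z(46)/38133 = (-1194*(-160) - 1/164*102² + (597/82)*102 - 160*102)/((-7*121²)) + (3 + 2*46)/38133 = (191040 - 1/164*10404 + 30447/41 - 16320)/((-7*14641)) + (3 + 92)*(1/38133) = (191040 - 2601/41 + 30447/41 - 16320)/(-102487) + 95*(1/38133) = (7191366/41)*(-1/102487) + 5/2007 = -1027338/600281 + 5/2007 = -2058865961/1204763967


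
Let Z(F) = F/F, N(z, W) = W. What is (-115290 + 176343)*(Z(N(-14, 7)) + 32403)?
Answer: 1978361412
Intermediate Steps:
Z(F) = 1
(-115290 + 176343)*(Z(N(-14, 7)) + 32403) = (-115290 + 176343)*(1 + 32403) = 61053*32404 = 1978361412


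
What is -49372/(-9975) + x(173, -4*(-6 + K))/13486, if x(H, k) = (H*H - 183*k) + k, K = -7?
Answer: 869969167/134522850 ≈ 6.4671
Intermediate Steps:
x(H, k) = H² - 182*k (x(H, k) = (H² - 183*k) + k = H² - 182*k)
-49372/(-9975) + x(173, -4*(-6 + K))/13486 = -49372/(-9975) + (173² - (-728)*(-6 - 7))/13486 = -49372*(-1/9975) + (29929 - (-728)*(-13))*(1/13486) = 49372/9975 + (29929 - 182*52)*(1/13486) = 49372/9975 + (29929 - 9464)*(1/13486) = 49372/9975 + 20465*(1/13486) = 49372/9975 + 20465/13486 = 869969167/134522850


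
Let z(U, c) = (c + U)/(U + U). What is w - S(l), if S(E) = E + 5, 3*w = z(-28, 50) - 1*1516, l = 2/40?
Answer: -17868/35 ≈ -510.51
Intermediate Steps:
z(U, c) = (U + c)/(2*U) (z(U, c) = (U + c)/((2*U)) = (U + c)*(1/(2*U)) = (U + c)/(2*U))
l = 1/20 (l = 2*(1/40) = 1/20 ≈ 0.050000)
w = -14153/28 (w = ((1/2)*(-28 + 50)/(-28) - 1*1516)/3 = ((1/2)*(-1/28)*22 - 1516)/3 = (-11/28 - 1516)/3 = (1/3)*(-42459/28) = -14153/28 ≈ -505.46)
S(E) = 5 + E
w - S(l) = -14153/28 - (5 + 1/20) = -14153/28 - 1*101/20 = -14153/28 - 101/20 = -17868/35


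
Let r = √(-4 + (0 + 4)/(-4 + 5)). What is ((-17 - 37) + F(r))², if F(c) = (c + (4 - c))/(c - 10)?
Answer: 73984/25 ≈ 2959.4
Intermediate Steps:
r = 0 (r = √(-4 + 4/1) = √(-4 + 4*1) = √(-4 + 4) = √0 = 0)
F(c) = 4/(-10 + c)
((-17 - 37) + F(r))² = ((-17 - 37) + 4/(-10 + 0))² = (-54 + 4/(-10))² = (-54 + 4*(-⅒))² = (-54 - ⅖)² = (-272/5)² = 73984/25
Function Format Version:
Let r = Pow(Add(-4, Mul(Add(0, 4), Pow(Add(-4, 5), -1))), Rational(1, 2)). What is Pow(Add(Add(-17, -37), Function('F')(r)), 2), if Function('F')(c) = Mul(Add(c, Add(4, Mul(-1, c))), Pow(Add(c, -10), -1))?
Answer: Rational(73984, 25) ≈ 2959.4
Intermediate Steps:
r = 0 (r = Pow(Add(-4, Mul(4, Pow(1, -1))), Rational(1, 2)) = Pow(Add(-4, Mul(4, 1)), Rational(1, 2)) = Pow(Add(-4, 4), Rational(1, 2)) = Pow(0, Rational(1, 2)) = 0)
Function('F')(c) = Mul(4, Pow(Add(-10, c), -1))
Pow(Add(Add(-17, -37), Function('F')(r)), 2) = Pow(Add(Add(-17, -37), Mul(4, Pow(Add(-10, 0), -1))), 2) = Pow(Add(-54, Mul(4, Pow(-10, -1))), 2) = Pow(Add(-54, Mul(4, Rational(-1, 10))), 2) = Pow(Add(-54, Rational(-2, 5)), 2) = Pow(Rational(-272, 5), 2) = Rational(73984, 25)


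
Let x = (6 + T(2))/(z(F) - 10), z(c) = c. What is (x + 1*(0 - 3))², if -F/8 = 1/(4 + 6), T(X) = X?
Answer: 10201/729 ≈ 13.993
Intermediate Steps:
F = -⅘ (F = -8/(4 + 6) = -8/10 = -8*⅒ = -⅘ ≈ -0.80000)
x = -20/27 (x = (6 + 2)/(-⅘ - 10) = 8/(-54/5) = 8*(-5/54) = -20/27 ≈ -0.74074)
(x + 1*(0 - 3))² = (-20/27 + 1*(0 - 3))² = (-20/27 + 1*(-3))² = (-20/27 - 3)² = (-101/27)² = 10201/729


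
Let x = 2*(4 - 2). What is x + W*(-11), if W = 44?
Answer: -480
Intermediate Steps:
x = 4 (x = 2*2 = 4)
x + W*(-11) = 4 + 44*(-11) = 4 - 484 = -480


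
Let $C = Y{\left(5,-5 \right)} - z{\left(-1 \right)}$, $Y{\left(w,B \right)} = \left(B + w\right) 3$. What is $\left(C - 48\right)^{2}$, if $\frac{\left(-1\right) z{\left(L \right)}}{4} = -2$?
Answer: $3136$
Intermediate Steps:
$Y{\left(w,B \right)} = 3 B + 3 w$
$z{\left(L \right)} = 8$ ($z{\left(L \right)} = \left(-4\right) \left(-2\right) = 8$)
$C = -8$ ($C = \left(3 \left(-5\right) + 3 \cdot 5\right) - 8 = \left(-15 + 15\right) - 8 = 0 - 8 = -8$)
$\left(C - 48\right)^{2} = \left(-8 - 48\right)^{2} = \left(-56\right)^{2} = 3136$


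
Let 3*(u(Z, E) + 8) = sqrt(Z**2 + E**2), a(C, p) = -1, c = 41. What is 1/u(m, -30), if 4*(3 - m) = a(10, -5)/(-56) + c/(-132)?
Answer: 3934199808/18219961225 + 22176*sqrt(49693559689)/18219961225 ≈ 0.48725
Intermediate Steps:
m = 22717/7392 (m = 3 - (-1/(-56) + 41/(-132))/4 = 3 - (-1*(-1/56) + 41*(-1/132))/4 = 3 - (1/56 - 41/132)/4 = 3 - 1/4*(-541/1848) = 3 + 541/7392 = 22717/7392 ≈ 3.0732)
u(Z, E) = -8 + sqrt(E**2 + Z**2)/3 (u(Z, E) = -8 + sqrt(Z**2 + E**2)/3 = -8 + sqrt(E**2 + Z**2)/3)
1/u(m, -30) = 1/(-8 + sqrt((-30)**2 + (22717/7392)**2)/3) = 1/(-8 + sqrt(900 + 516062089/54641664)/3) = 1/(-8 + sqrt(49693559689/54641664)/3) = 1/(-8 + (sqrt(49693559689)/7392)/3) = 1/(-8 + sqrt(49693559689)/22176)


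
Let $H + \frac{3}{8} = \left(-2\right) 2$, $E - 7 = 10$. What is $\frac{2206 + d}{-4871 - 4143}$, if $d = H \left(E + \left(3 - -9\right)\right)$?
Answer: $- \frac{16633}{72112} \approx -0.23066$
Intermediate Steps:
$E = 17$ ($E = 7 + 10 = 17$)
$H = - \frac{35}{8}$ ($H = - \frac{3}{8} - 4 = - \frac{35}{8} \approx -4.375$)
$d = - \frac{1015}{8}$ ($d = - \frac{35 \left(17 + \left(3 - -9\right)\right)}{8} = - \frac{35 \left(17 + \left(3 + 9\right)\right)}{8} = - \frac{35 \left(17 + 12\right)}{8} = \left(- \frac{35}{8}\right) 29 = - \frac{1015}{8} \approx -126.88$)
$\frac{2206 + d}{-4871 - 4143} = \frac{2206 - \frac{1015}{8}}{-4871 - 4143} = \frac{16633}{8 \left(-9014\right)} = \frac{16633}{8} \left(- \frac{1}{9014}\right) = - \frac{16633}{72112}$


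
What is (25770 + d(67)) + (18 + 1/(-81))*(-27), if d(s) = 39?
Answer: 75970/3 ≈ 25323.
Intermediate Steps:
(25770 + d(67)) + (18 + 1/(-81))*(-27) = (25770 + 39) + (18 + 1/(-81))*(-27) = 25809 + (18 - 1/81)*(-27) = 25809 + (1457/81)*(-27) = 25809 - 1457/3 = 75970/3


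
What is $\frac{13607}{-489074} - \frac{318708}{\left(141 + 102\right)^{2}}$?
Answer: $- \frac{5802788005}{1069604838} \approx -5.4252$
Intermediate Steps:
$\frac{13607}{-489074} - \frac{318708}{\left(141 + 102\right)^{2}} = 13607 \left(- \frac{1}{489074}\right) - \frac{318708}{243^{2}} = - \frac{13607}{489074} - \frac{318708}{59049} = - \frac{13607}{489074} - \frac{11804}{2187} = - \frac{5802788005}{1069604838}$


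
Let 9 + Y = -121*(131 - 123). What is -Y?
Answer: 977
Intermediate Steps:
Y = -977 (Y = -9 - 121*(131 - 123) = -9 - 121*8 = -9 - 968 = -977)
-Y = -1*(-977) = 977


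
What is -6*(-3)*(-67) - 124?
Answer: -1330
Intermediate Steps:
-6*(-3)*(-67) - 124 = 18*(-67) - 124 = -1206 - 124 = -1330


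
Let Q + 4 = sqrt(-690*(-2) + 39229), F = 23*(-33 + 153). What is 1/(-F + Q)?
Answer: -2764/7599087 - sqrt(40609)/7599087 ≈ -0.00039025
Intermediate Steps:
F = 2760 (F = 23*120 = 2760)
Q = -4 + sqrt(40609) (Q = -4 + sqrt(-690*(-2) + 39229) = -4 + sqrt(1380 + 39229) = -4 + sqrt(40609) ≈ 197.52)
1/(-F + Q) = 1/(-1*2760 + (-4 + sqrt(40609))) = 1/(-2760 + (-4 + sqrt(40609))) = 1/(-2764 + sqrt(40609))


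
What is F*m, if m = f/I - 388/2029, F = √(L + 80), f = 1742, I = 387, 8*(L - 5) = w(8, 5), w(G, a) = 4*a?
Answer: 8460905*√14/785223 ≈ 40.317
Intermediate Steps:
L = 15/2 (L = 5 + (4*5)/8 = 5 + (⅛)*20 = 5 + 5/2 = 15/2 ≈ 7.5000)
F = 5*√14/2 (F = √(15/2 + 80) = √(175/2) = 5*√14/2 ≈ 9.3541)
m = 3384362/785223 (m = 1742/387 - 388/2029 = 3384362/785223 ≈ 4.3101)
F*m = (5*√14/2)*(3384362/785223) = 8460905*√14/785223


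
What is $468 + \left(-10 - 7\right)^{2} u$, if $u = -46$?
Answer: $-12826$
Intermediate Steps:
$468 + \left(-10 - 7\right)^{2} u = 468 + \left(-10 - 7\right)^{2} \left(-46\right) = 468 + \left(-17\right)^{2} \left(-46\right) = 468 + 289 \left(-46\right) = 468 - 13294 = -12826$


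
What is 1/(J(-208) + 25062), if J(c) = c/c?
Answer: 1/25063 ≈ 3.9899e-5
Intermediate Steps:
J(c) = 1
1/(J(-208) + 25062) = 1/(1 + 25062) = 1/25063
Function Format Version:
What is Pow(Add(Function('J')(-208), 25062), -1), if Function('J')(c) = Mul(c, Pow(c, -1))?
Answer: Rational(1, 25063) ≈ 3.9899e-5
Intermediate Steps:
Function('J')(c) = 1
Pow(Add(Function('J')(-208), 25062), -1) = Pow(Add(1, 25062), -1) = Pow(25063, -1) = Rational(1, 25063)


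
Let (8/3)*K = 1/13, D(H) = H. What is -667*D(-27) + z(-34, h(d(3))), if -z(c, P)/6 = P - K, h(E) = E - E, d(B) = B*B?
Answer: 936477/52 ≈ 18009.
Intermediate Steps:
d(B) = B²
K = 3/104 (K = (3/8)/13 = (3/8)*(1/13) = 3/104 ≈ 0.028846)
h(E) = 0
z(c, P) = 9/52 - 6*P (z(c, P) = -6*(P - 1*3/104) = -6*(P - 3/104) = -6*(-3/104 + P) = 9/52 - 6*P)
-667*D(-27) + z(-34, h(d(3))) = -667*(-27) + (9/52 - 6*0) = 18009 + (9/52 + 0) = 18009 + 9/52 = 936477/52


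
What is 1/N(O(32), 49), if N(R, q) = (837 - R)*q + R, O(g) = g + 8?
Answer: 1/39093 ≈ 2.5580e-5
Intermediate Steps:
O(g) = 8 + g
N(R, q) = R + q*(837 - R) (N(R, q) = q*(837 - R) + R = R + q*(837 - R))
1/N(O(32), 49) = 1/((8 + 32) + 837*49 - 1*(8 + 32)*49) = 1/(40 + 41013 - 1*40*49) = 1/(40 + 41013 - 1960) = 1/39093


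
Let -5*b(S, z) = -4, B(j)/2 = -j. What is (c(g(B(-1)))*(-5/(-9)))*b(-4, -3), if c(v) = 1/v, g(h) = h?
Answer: 2/9 ≈ 0.22222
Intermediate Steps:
B(j) = -2*j (B(j) = 2*(-j) = -2*j)
b(S, z) = ⅘ (b(S, z) = -⅕*(-4) = ⅘)
(c(g(B(-1)))*(-5/(-9)))*b(-4, -3) = ((-5/(-9))/((-2*(-1))))*(⅘) = ((-5*(-⅑))/2)*(⅘) = ((½)*(5/9))*(⅘) = (5/18)*(⅘) = 2/9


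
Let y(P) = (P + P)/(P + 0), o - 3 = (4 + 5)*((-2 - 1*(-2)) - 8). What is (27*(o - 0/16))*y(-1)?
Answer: -3726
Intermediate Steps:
o = -69 (o = 3 + (4 + 5)*((-2 - 1*(-2)) - 8) = 3 + 9*((-2 + 2) - 8) = 3 + 9*(0 - 8) = 3 + 9*(-8) = 3 - 72 = -69)
y(P) = 2 (y(P) = (2*P)/P = 2)
(27*(o - 0/16))*y(-1) = (27*(-69 - 0/16))*2 = (27*(-69 - 1*0))*2 = (27*(-69 + 0))*2 = (27*(-69))*2 = -1863*2 = -3726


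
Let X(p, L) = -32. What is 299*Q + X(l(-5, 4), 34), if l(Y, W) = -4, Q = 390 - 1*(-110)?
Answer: 149468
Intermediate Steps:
Q = 500 (Q = 390 + 110 = 500)
299*Q + X(l(-5, 4), 34) = 299*500 - 32 = 149500 - 32 = 149468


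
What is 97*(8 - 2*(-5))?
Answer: 1746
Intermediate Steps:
97*(8 - 2*(-5)) = 97*(8 + 10) = 97*18 = 1746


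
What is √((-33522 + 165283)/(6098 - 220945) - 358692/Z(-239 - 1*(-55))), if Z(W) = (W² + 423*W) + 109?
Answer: 17*√2324668783337843317/9424693349 ≈ 2.7502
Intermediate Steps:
Z(W) = 109 + W² + 423*W
√((-33522 + 165283)/(6098 - 220945) - 358692/Z(-239 - 1*(-55))) = √((-33522 + 165283)/(6098 - 220945) - 358692/(109 + (-239 - 1*(-55))² + 423*(-239 - 1*(-55)))) = √(131761/(-214847) - 358692/(109 + (-239 + 55)² + 423*(-239 + 55))) = √(131761*(-1/214847) - 358692/(109 + (-184)² + 423*(-184))) = √(-131761/214847 - 358692/(109 + 33856 - 77832)) = √(-131761/214847 - 358692/(-43867)) = √(-131761/214847 - 358692*(-1/43867)) = √(-131761/214847 + 358692/43867) = √(71283940337/9424693349) = 17*√2324668783337843317/9424693349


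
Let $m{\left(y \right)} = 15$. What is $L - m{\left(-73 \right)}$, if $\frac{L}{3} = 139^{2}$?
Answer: $57948$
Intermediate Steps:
$L = 57963$ ($L = 3 \cdot 139^{2} = 3 \cdot 19321 = 57963$)
$L - m{\left(-73 \right)} = 57963 - 15 = 57948$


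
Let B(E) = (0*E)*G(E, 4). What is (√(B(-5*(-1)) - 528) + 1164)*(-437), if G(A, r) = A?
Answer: -508668 - 1748*I*√33 ≈ -5.0867e+5 - 10042.0*I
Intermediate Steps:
B(E) = 0 (B(E) = (0*E)*E = 0*E = 0)
(√(B(-5*(-1)) - 528) + 1164)*(-437) = (√(0 - 528) + 1164)*(-437) = (√(-528) + 1164)*(-437) = (4*I*√33 + 1164)*(-437) = (1164 + 4*I*√33)*(-437) = -508668 - 1748*I*√33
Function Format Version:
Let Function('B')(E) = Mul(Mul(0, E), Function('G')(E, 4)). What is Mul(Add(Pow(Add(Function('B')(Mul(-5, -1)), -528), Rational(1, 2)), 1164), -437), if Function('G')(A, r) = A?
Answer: Add(-508668, Mul(-1748, I, Pow(33, Rational(1, 2)))) ≈ Add(-5.0867e+5, Mul(-10042., I))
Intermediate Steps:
Function('B')(E) = 0 (Function('B')(E) = Mul(Mul(0, E), E) = Mul(0, E) = 0)
Mul(Add(Pow(Add(Function('B')(Mul(-5, -1)), -528), Rational(1, 2)), 1164), -437) = Mul(Add(Pow(Add(0, -528), Rational(1, 2)), 1164), -437) = Mul(Add(Pow(-528, Rational(1, 2)), 1164), -437) = Mul(Add(Mul(4, I, Pow(33, Rational(1, 2))), 1164), -437) = Mul(Add(1164, Mul(4, I, Pow(33, Rational(1, 2)))), -437) = Add(-508668, Mul(-1748, I, Pow(33, Rational(1, 2))))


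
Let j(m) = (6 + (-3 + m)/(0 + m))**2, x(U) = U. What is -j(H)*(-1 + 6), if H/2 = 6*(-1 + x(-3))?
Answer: -63845/256 ≈ -249.39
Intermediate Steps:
H = -48 (H = 2*(6*(-1 - 3)) = 2*(6*(-4)) = 2*(-24) = -48)
j(m) = (6 + (-3 + m)/m)**2
-j(H)*(-1 + 6) = -(-3 + 7*(-48))**2/(-48)**2*(-1 + 6) = -(-3 - 336)**2/2304*5 = -(1/2304)*(-339)**2*5 = -(1/2304)*114921*5 = -12769*5/256 = -1*63845/256 = -63845/256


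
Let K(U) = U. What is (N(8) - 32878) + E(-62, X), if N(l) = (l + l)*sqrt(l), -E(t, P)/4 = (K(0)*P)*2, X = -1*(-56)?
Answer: -32878 + 32*sqrt(2) ≈ -32833.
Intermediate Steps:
X = 56
E(t, P) = 0 (E(t, P) = -4*0*P*2 = -0*2 = -4*0 = 0)
N(l) = 2*l**(3/2) (N(l) = (2*l)*sqrt(l) = 2*l**(3/2))
(N(8) - 32878) + E(-62, X) = (2*8**(3/2) - 32878) + 0 = (2*(16*sqrt(2)) - 32878) + 0 = (32*sqrt(2) - 32878) + 0 = (-32878 + 32*sqrt(2)) + 0 = -32878 + 32*sqrt(2)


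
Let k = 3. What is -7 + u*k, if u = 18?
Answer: 47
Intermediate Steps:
-7 + u*k = -7 + 18*3 = -7 + 54 = 47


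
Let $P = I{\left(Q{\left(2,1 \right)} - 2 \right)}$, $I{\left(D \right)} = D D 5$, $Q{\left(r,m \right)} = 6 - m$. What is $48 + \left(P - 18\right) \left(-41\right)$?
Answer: $-1059$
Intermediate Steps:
$I{\left(D \right)} = 5 D^{2}$ ($I{\left(D \right)} = D^{2} \cdot 5 = 5 D^{2}$)
$P = 45$ ($P = 5 \left(\left(6 - 1\right) - 2\right)^{2} = 5 \left(5 - 2\right)^{2} = 5 \cdot 3^{2} = 5 \cdot 9 = 45$)
$48 + \left(P - 18\right) \left(-41\right) = 48 + \left(45 - 18\right) \left(-41\right) = 48 + 27 \left(-41\right) = 48 - 1107 = -1059$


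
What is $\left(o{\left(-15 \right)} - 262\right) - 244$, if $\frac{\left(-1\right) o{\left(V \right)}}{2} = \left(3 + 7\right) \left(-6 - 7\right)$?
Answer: $-246$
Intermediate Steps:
$o{\left(V \right)} = 260$ ($o{\left(V \right)} = - 2 \left(3 + 7\right) \left(-6 - 7\right) = - 2 \cdot 10 \left(-13\right) = \left(-2\right) \left(-130\right) = 260$)
$\left(o{\left(-15 \right)} - 262\right) - 244 = \left(260 - 262\right) - 244 = -2 - 244 = -246$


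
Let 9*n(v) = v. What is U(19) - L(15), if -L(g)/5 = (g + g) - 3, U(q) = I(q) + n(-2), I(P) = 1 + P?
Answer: 1393/9 ≈ 154.78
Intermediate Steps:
n(v) = v/9
U(q) = 7/9 + q (U(q) = (1 + q) + (⅑)*(-2) = (1 + q) - 2/9 = 7/9 + q)
L(g) = 15 - 10*g (L(g) = -5*((g + g) - 3) = -5*(2*g - 3) = -5*(-3 + 2*g) = 15 - 10*g)
U(19) - L(15) = (7/9 + 19) - (15 - 10*15) = 178/9 - (15 - 150) = 178/9 - 1*(-135) = 178/9 + 135 = 1393/9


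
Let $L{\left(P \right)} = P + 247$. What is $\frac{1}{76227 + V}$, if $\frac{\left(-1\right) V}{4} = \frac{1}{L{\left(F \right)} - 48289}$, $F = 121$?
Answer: $\frac{47921}{3652874071} \approx 1.3119 \cdot 10^{-5}$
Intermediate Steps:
$L{\left(P \right)} = 247 + P$
$V = \frac{4}{47921}$ ($V = - \frac{4}{\left(247 + 121\right) - 48289} = - \frac{4}{368 - 48289} = - \frac{4}{-47921} = \left(-4\right) \left(- \frac{1}{47921}\right) = \frac{4}{47921} \approx 8.3471 \cdot 10^{-5}$)
$\frac{1}{76227 + V} = \frac{1}{76227 + \frac{4}{47921}} = \frac{1}{\frac{3652874071}{47921}} = \frac{47921}{3652874071}$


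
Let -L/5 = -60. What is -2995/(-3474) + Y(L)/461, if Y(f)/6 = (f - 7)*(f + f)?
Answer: 3665755895/1601514 ≈ 2288.9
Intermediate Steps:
L = 300 (L = -5*(-60) = 300)
Y(f) = 12*f*(-7 + f) (Y(f) = 6*((f - 7)*(f + f)) = 6*((-7 + f)*(2*f)) = 6*(2*f*(-7 + f)) = 12*f*(-7 + f))
-2995/(-3474) + Y(L)/461 = -2995/(-3474) + (12*300*(-7 + 300))/461 = -2995*(-1/3474) + (12*300*293)*(1/461) = 2995/3474 + 1054800*(1/461) = 2995/3474 + 1054800/461 = 3665755895/1601514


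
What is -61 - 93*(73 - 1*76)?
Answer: 218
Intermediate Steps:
-61 - 93*(73 - 1*76) = -61 - 93*(73 - 76) = -61 - 93*(-3) = -61 + 279 = 218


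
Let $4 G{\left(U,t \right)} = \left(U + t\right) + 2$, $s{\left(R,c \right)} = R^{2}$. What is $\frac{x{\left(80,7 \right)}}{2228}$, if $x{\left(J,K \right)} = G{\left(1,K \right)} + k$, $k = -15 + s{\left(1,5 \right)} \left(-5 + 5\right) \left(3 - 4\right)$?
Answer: $- \frac{25}{4456} \approx -0.0056104$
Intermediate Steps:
$G{\left(U,t \right)} = \frac{1}{2} + \frac{U}{4} + \frac{t}{4}$ ($G{\left(U,t \right)} = \frac{\left(U + t\right) + 2}{4} = \frac{2 + U + t}{4} = \frac{1}{2} + \frac{U}{4} + \frac{t}{4}$)
$k = -15$ ($k = -15 + 1^{2} \left(-5 + 5\right) \left(3 - 4\right) = -15 + 1 \cdot 0 \left(-1\right) = -15 + 1 \cdot 0 = -15 + 0 = -15$)
$x{\left(J,K \right)} = - \frac{57}{4} + \frac{K}{4}$ ($x{\left(J,K \right)} = \left(\frac{1}{2} + \frac{1}{4} \cdot 1 + \frac{K}{4}\right) - 15 = \left(\frac{1}{2} + \frac{1}{4} + \frac{K}{4}\right) - 15 = \left(\frac{3}{4} + \frac{K}{4}\right) - 15 = - \frac{57}{4} + \frac{K}{4}$)
$\frac{x{\left(80,7 \right)}}{2228} = \frac{- \frac{57}{4} + \frac{1}{4} \cdot 7}{2228} = \left(- \frac{57}{4} + \frac{7}{4}\right) \frac{1}{2228} = \left(- \frac{25}{2}\right) \frac{1}{2228} = - \frac{25}{4456}$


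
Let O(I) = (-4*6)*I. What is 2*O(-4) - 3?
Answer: 189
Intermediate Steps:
O(I) = -24*I
2*O(-4) - 3 = 2*(-24*(-4)) - 3 = 2*96 - 3 = 192 - 3 = 189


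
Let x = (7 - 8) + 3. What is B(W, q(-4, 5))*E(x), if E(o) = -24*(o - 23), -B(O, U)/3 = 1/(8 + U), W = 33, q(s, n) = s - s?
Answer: -189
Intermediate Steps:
q(s, n) = 0
x = 2 (x = -1 + 3 = 2)
B(O, U) = -3/(8 + U)
E(o) = 552 - 24*o (E(o) = -24*(-23 + o) = 552 - 24*o)
B(W, q(-4, 5))*E(x) = (-3/(8 + 0))*(552 - 24*2) = (-3/8)*(552 - 48) = -3*1/8*504 = -3/8*504 = -189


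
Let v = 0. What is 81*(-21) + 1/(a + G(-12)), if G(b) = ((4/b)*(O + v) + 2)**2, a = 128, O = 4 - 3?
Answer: -2002068/1177 ≈ -1701.0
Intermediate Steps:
O = 1
G(b) = (2 + 4/b)**2 (G(b) = ((4/b)*(1 + 0) + 2)**2 = ((4/b)*1 + 2)**2 = (4/b + 2)**2 = (2 + 4/b)**2)
81*(-21) + 1/(a + G(-12)) = 81*(-21) + 1/(128 + 4*(2 - 12)**2/(-12)**2) = -1701 + 1/(128 + 4*(1/144)*(-10)**2) = -1701 + 1/(128 + 4*(1/144)*100) = -1701 + 1/(128 + 25/9) = -1701 + 1/(1177/9) = -1701 + 9/1177 = -2002068/1177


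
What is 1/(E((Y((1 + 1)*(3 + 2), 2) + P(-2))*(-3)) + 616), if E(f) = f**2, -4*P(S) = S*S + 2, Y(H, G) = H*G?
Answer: 4/14785 ≈ 0.00027054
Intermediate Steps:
Y(H, G) = G*H
P(S) = -1/2 - S**2/4 (P(S) = -(S*S + 2)/4 = -(S**2 + 2)/4 = -(2 + S**2)/4 = -1/2 - S**2/4)
1/(E((Y((1 + 1)*(3 + 2), 2) + P(-2))*(-3)) + 616) = 1/(((2*((1 + 1)*(3 + 2)) + (-1/2 - 1/4*(-2)**2))*(-3))**2 + 616) = 1/(((2*(2*5) + (-1/2 - 1/4*4))*(-3))**2 + 616) = 1/(((2*10 + (-1/2 - 1))*(-3))**2 + 616) = 1/(((20 - 3/2)*(-3))**2 + 616) = 1/(((37/2)*(-3))**2 + 616) = 1/((-111/2)**2 + 616) = 1/(12321/4 + 616) = 1/(14785/4) = 4/14785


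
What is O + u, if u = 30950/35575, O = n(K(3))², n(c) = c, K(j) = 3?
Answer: 14045/1423 ≈ 9.8700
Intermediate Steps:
O = 9 (O = 3² = 9)
u = 1238/1423 (u = 30950*(1/35575) = 1238/1423 ≈ 0.86999)
O + u = 9 + 1238/1423 = 14045/1423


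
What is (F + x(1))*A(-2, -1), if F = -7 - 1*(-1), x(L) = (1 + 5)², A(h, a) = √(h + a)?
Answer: 30*I*√3 ≈ 51.962*I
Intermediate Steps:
A(h, a) = √(a + h)
x(L) = 36 (x(L) = 6² = 36)
F = -6 (F = -7 + 1 = -6)
(F + x(1))*A(-2, -1) = (-6 + 36)*√(-1 - 2) = 30*√(-3) = 30*(I*√3) = 30*I*√3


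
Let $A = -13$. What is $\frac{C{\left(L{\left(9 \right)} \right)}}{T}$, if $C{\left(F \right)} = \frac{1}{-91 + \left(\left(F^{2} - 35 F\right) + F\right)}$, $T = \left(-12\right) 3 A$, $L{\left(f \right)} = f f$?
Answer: $\frac{1}{1739088} \approx 5.7501 \cdot 10^{-7}$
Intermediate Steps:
$L{\left(f \right)} = f^{2}$
$T = 468$ ($T = \left(-12\right) 3 \left(-13\right) = \left(-36\right) \left(-13\right) = 468$)
$C{\left(F \right)} = \frac{1}{-91 + F^{2} - 34 F}$ ($C{\left(F \right)} = \frac{1}{-91 + \left(F^{2} - 34 F\right)} = \frac{1}{-91 + F^{2} - 34 F}$)
$\frac{C{\left(L{\left(9 \right)} \right)}}{T} = \frac{1}{\left(-91 + \left(9^{2}\right)^{2} - 34 \cdot 9^{2}\right) 468} = \frac{1}{-91 + 81^{2} - 2754} \cdot \frac{1}{468} = \frac{1}{-91 + 6561 - 2754} \cdot \frac{1}{468} = \frac{1}{3716} \cdot \frac{1}{468} = \frac{1}{1739088}$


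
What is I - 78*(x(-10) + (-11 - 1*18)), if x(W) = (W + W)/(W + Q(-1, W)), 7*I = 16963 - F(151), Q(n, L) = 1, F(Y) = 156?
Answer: 13469/3 ≈ 4489.7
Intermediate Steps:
I = 2401 (I = (16963 - 1*156)/7 = (16963 - 156)/7 = (⅐)*16807 = 2401)
x(W) = 2*W/(1 + W) (x(W) = (W + W)/(W + 1) = (2*W)/(1 + W) = 2*W/(1 + W))
I - 78*(x(-10) + (-11 - 1*18)) = 2401 - 78*(2*(-10)/(1 - 10) + (-11 - 1*18)) = 2401 - 78*(2*(-10)/(-9) + (-11 - 18)) = 2401 - 78*(2*(-10)*(-⅑) - 29) = 2401 - 78*(20/9 - 29) = 2401 - 78*(-241/9) = 2401 + 6266/3 = 13469/3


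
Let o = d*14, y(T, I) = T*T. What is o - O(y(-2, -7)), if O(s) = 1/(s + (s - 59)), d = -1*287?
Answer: -204917/51 ≈ -4018.0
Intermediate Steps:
d = -287
y(T, I) = T²
o = -4018 (o = -287*14 = -4018)
O(s) = 1/(-59 + 2*s) (O(s) = 1/(s + (-59 + s)) = 1/(-59 + 2*s))
o - O(y(-2, -7)) = -4018 - 1/(-59 + 2*(-2)²) = -4018 - 1/(-59 + 2*4) = -4018 - 1/(-59 + 8) = -4018 - 1/(-51) = -4018 - 1*(-1/51) = -4018 + 1/51 = -204917/51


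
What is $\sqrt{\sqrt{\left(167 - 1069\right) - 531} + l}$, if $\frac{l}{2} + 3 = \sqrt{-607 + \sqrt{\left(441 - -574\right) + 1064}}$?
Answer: $\sqrt{-6 + i \sqrt{1433} + 2 i \sqrt{607 - 3 \sqrt{231}}} \approx 6.3029 + 6.7622 i$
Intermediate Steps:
$l = -6 + 2 \sqrt{-607 + 3 \sqrt{231}}$ ($l = -6 + 2 \sqrt{-607 + \sqrt{\left(441 - -574\right) + 1064}} = -6 + 2 \sqrt{-607 + \sqrt{\left(441 + 574\right) + 1064}} = -6 + 2 \sqrt{-607 + \sqrt{1015 + 1064}} = -6 + 2 \sqrt{-607 + \sqrt{2079}} = -6 + 2 \sqrt{-607 + 3 \sqrt{231}} \approx -6.0 + 47.388 i$)
$\sqrt{\sqrt{\left(167 - 1069\right) - 531} + l} = \sqrt{\sqrt{\left(167 - 1069\right) - 531} - \left(6 - 2 i \sqrt{607 - 3 \sqrt{231}}\right)} = \sqrt{\sqrt{-902 - 531} - \left(6 - 2 i \sqrt{607 - 3 \sqrt{231}}\right)} = \sqrt{\sqrt{-1433} - \left(6 - 2 i \sqrt{607 - 3 \sqrt{231}}\right)} = \sqrt{i \sqrt{1433} - \left(6 - 2 i \sqrt{607 - 3 \sqrt{231}}\right)} = \sqrt{-6 + i \sqrt{1433} + 2 i \sqrt{607 - 3 \sqrt{231}}}$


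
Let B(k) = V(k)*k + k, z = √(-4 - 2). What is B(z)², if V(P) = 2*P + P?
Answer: 318 - 36*I*√6 ≈ 318.0 - 88.182*I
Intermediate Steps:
V(P) = 3*P
z = I*√6 (z = √(-6) = I*√6 ≈ 2.4495*I)
B(k) = k + 3*k² (B(k) = (3*k)*k + k = 3*k² + k = k + 3*k²)
B(z)² = ((I*√6)*(1 + 3*(I*√6)))² = ((I*√6)*(1 + 3*I*√6))² = (I*√6*(1 + 3*I*√6))² = -6*(1 + 3*I*√6)²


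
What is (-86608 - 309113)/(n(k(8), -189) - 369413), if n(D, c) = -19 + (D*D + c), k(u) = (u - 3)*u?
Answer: 395721/368021 ≈ 1.0753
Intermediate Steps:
k(u) = u*(-3 + u) (k(u) = (-3 + u)*u = u*(-3 + u))
n(D, c) = -19 + c + D² (n(D, c) = -19 + (D² + c) = -19 + (c + D²) = -19 + c + D²)
(-86608 - 309113)/(n(k(8), -189) - 369413) = (-86608 - 309113)/((-19 - 189 + (8*(-3 + 8))²) - 369413) = -395721/((-19 - 189 + (8*5)²) - 369413) = -395721/((-19 - 189 + 40²) - 369413) = -395721/((-19 - 189 + 1600) - 369413) = -395721/(1392 - 369413) = -395721/(-368021) = -395721*(-1/368021) = 395721/368021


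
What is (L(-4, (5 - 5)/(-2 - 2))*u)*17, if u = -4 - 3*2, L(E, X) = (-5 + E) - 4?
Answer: 2210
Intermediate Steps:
L(E, X) = -9 + E
u = -10 (u = -4 - 6 = -10)
(L(-4, (5 - 5)/(-2 - 2))*u)*17 = ((-9 - 4)*(-10))*17 = -13*(-10)*17 = 130*17 = 2210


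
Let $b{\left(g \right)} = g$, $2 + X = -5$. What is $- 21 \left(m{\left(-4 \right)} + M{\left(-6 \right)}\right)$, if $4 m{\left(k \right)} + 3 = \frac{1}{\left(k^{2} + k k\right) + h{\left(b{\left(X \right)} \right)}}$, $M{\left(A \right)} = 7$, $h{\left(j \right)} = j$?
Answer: $- \frac{6573}{50} \approx -131.46$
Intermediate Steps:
$X = -7$ ($X = -2 - 5 = -7$)
$m{\left(k \right)} = - \frac{3}{4} + \frac{1}{4 \left(-7 + 2 k^{2}\right)}$ ($m{\left(k \right)} = - \frac{3}{4} + \frac{1}{4 \left(\left(k^{2} + k k\right) - 7\right)} = - \frac{3}{4} + \frac{1}{4 \left(\left(k^{2} + k^{2}\right) - 7\right)} = - \frac{3}{4} + \frac{1}{4 \left(2 k^{2} - 7\right)} = - \frac{3}{4} + \frac{1}{4 \left(-7 + 2 k^{2}\right)}$)
$- 21 \left(m{\left(-4 \right)} + M{\left(-6 \right)}\right) = - 21 \left(\frac{11 - 3 \left(-4\right)^{2}}{2 \left(-7 + 2 \left(-4\right)^{2}\right)} + 7\right) = - 21 \left(\frac{11 - 48}{2 \left(-7 + 2 \cdot 16\right)} + 7\right) = - 21 \left(\frac{11 - 48}{2 \left(-7 + 32\right)} + 7\right) = - 21 \left(\frac{1}{2} \cdot \frac{1}{25} \left(-37\right) + 7\right) = - 21 \left(- \frac{37}{50} + 7\right) = \left(-21\right) \frac{313}{50} = - \frac{6573}{50}$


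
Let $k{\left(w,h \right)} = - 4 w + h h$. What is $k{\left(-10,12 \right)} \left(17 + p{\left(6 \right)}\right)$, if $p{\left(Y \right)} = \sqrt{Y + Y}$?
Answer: $3128 + 368 \sqrt{3} \approx 3765.4$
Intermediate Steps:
$k{\left(w,h \right)} = h^{2} - 4 w$ ($k{\left(w,h \right)} = - 4 w + h^{2} = h^{2} - 4 w$)
$p{\left(Y \right)} = \sqrt{2} \sqrt{Y}$ ($p{\left(Y \right)} = \sqrt{2 Y} = \sqrt{2} \sqrt{Y}$)
$k{\left(-10,12 \right)} \left(17 + p{\left(6 \right)}\right) = \left(12^{2} - -40\right) \left(17 + \sqrt{2} \sqrt{6}\right) = \left(144 + 40\right) \left(17 + 2 \sqrt{3}\right) = 184 \left(17 + 2 \sqrt{3}\right) = 3128 + 368 \sqrt{3}$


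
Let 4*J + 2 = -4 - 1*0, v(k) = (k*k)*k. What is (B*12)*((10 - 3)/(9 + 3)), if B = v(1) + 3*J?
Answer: -49/2 ≈ -24.500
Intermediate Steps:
v(k) = k³ (v(k) = k²*k = k³)
J = -3/2 (J = -½ + (-4 - 1*0)/4 = -½ + (-4 + 0)/4 = -½ + (¼)*(-4) = -½ - 1 = -3/2 ≈ -1.5000)
B = -7/2 (B = 1³ + 3*(-3/2) = 1 - 9/2 = -7/2 ≈ -3.5000)
(B*12)*((10 - 3)/(9 + 3)) = (-7/2*12)*((10 - 3)/(9 + 3)) = -294/12 = -42*7/12 = -49/2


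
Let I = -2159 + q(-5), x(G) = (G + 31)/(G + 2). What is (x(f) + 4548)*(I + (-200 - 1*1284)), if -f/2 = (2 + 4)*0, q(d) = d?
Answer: -16647648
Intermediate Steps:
f = 0 (f = -2*(2 + 4)*0 = -12*0 = -2*0 = 0)
x(G) = (31 + G)/(2 + G)
I = -2164 (I = -2159 - 5 = -2164)
(x(f) + 4548)*(I + (-200 - 1*1284)) = ((31 + 0)/(2 + 0) + 4548)*(-2164 + (-200 - 1*1284)) = (31/2 + 4548)*(-2164 + (-200 - 1284)) = ((½)*31 + 4548)*(-2164 - 1484) = (31/2 + 4548)*(-3648) = (9127/2)*(-3648) = -16647648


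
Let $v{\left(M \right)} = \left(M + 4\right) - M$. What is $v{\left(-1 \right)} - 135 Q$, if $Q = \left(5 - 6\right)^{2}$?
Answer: $-131$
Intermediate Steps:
$v{\left(M \right)} = 4$ ($v{\left(M \right)} = \left(4 + M\right) - M = 4$)
$Q = 1$ ($Q = \left(-1\right)^{2} = 1$)
$v{\left(-1 \right)} - 135 Q = 4 - 135 = -131$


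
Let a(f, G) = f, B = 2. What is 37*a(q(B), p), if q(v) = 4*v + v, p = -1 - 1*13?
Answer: 370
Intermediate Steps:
p = -14 (p = -1 - 13 = -14)
q(v) = 5*v
37*a(q(B), p) = 37*(5*2) = 37*10 = 370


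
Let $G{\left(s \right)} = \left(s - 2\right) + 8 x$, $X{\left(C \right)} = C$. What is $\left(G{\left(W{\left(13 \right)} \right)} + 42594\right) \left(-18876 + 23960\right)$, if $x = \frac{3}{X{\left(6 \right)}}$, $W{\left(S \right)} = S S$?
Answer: $217417260$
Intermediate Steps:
$W{\left(S \right)} = S^{2}$
$x = \frac{1}{2}$ ($x = \frac{3}{6} = 3 \cdot \frac{1}{6} = \frac{1}{2} \approx 0.5$)
$G{\left(s \right)} = 2 + s$ ($G{\left(s \right)} = \left(s - 2\right) + 8 \cdot \frac{1}{2} = \left(-2 + s\right) + 4 = 2 + s$)
$\left(G{\left(W{\left(13 \right)} \right)} + 42594\right) \left(-18876 + 23960\right) = \left(\left(2 + 13^{2}\right) + 42594\right) \left(-18876 + 23960\right) = \left(\left(2 + 169\right) + 42594\right) 5084 = \left(171 + 42594\right) 5084 = 42765 \cdot 5084 = 217417260$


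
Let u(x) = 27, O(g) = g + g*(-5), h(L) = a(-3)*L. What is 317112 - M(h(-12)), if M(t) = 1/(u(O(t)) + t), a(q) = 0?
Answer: 8562023/27 ≈ 3.1711e+5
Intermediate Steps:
h(L) = 0 (h(L) = 0*L = 0)
O(g) = -4*g (O(g) = g - 5*g = -4*g)
M(t) = 1/(27 + t)
317112 - M(h(-12)) = 317112 - 1/(27 + 0) = 317112 - 1/27 = 8562023/27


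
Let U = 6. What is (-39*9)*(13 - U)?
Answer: -2457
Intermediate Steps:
(-39*9)*(13 - U) = (-39*9)*(13 - 1*6) = -351*(13 - 6) = -351*7 = -2457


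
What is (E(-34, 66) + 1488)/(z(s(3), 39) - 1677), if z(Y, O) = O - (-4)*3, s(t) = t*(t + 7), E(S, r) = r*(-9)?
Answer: -149/271 ≈ -0.54982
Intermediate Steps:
E(S, r) = -9*r
s(t) = t*(7 + t)
z(Y, O) = 12 + O (z(Y, O) = O - 1*(-12) = O + 12 = 12 + O)
(E(-34, 66) + 1488)/(z(s(3), 39) - 1677) = (-9*66 + 1488)/((12 + 39) - 1677) = (-594 + 1488)/(51 - 1677) = 894/(-1626) = 894*(-1/1626) = -149/271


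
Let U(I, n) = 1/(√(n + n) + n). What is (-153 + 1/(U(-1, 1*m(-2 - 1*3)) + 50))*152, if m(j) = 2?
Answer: -4673848/201 ≈ -23253.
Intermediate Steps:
U(I, n) = 1/(n + √2*√n) (U(I, n) = 1/(√(2*n) + n) = 1/(√2*√n + n) = 1/(n + √2*√n))
(-153 + 1/(U(-1, 1*m(-2 - 1*3)) + 50))*152 = (-153 + 1/(1/(1*2 + √2*√(1*2)) + 50))*152 = (-153 + 1/(1/(2 + √2*√2) + 50))*152 = (-153 + 1/(1/(2 + 2) + 50))*152 = (-153 + 1/(1/4 + 50))*152 = (-153 + 1/(¼ + 50))*152 = (-153 + 1/(201/4))*152 = (-153 + 4/201)*152 = -30749/201*152 = -4673848/201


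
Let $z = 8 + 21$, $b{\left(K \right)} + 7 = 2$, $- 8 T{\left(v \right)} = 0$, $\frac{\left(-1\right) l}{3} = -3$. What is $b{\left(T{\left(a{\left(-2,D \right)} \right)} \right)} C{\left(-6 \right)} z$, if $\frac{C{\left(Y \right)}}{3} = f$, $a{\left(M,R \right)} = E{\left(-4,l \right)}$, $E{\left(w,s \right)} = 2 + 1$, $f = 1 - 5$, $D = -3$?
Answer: $1740$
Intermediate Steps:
$l = 9$ ($l = \left(-3\right) \left(-3\right) = 9$)
$f = -4$ ($f = 1 - 5 = -4$)
$E{\left(w,s \right)} = 3$
$a{\left(M,R \right)} = 3$
$T{\left(v \right)} = 0$ ($T{\left(v \right)} = \left(- \frac{1}{8}\right) 0 = 0$)
$b{\left(K \right)} = -5$ ($b{\left(K \right)} = -7 + 2 = -5$)
$C{\left(Y \right)} = -12$ ($C{\left(Y \right)} = 3 \left(-4\right) = -12$)
$z = 29$
$b{\left(T{\left(a{\left(-2,D \right)} \right)} \right)} C{\left(-6 \right)} z = \left(-5\right) \left(-12\right) 29 = 60 \cdot 29 = 1740$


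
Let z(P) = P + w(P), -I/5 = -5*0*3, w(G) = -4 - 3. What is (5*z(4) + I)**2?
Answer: 225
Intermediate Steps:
w(G) = -7
I = 0 (I = -5*(-5*0)*3 = -0*3 = -5*0 = 0)
z(P) = -7 + P (z(P) = P - 7 = -7 + P)
(5*z(4) + I)**2 = (5*(-7 + 4) + 0)**2 = (5*(-3) + 0)**2 = (-15 + 0)**2 = (-15)**2 = 225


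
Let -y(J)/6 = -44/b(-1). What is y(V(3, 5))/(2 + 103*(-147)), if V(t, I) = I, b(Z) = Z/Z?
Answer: -264/15139 ≈ -0.017438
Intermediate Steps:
b(Z) = 1
y(J) = 264 (y(J) = -(-264)/1 = -(-264) = -6*(-44) = 264)
y(V(3, 5))/(2 + 103*(-147)) = 264/(2 + 103*(-147)) = 264/(2 - 15141) = 264/(-15139) = 264*(-1/15139) = -264/15139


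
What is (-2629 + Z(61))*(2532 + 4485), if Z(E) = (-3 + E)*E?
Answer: 6378453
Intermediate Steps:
Z(E) = E*(-3 + E)
(-2629 + Z(61))*(2532 + 4485) = (-2629 + 61*(-3 + 61))*(2532 + 4485) = (-2629 + 61*58)*7017 = (-2629 + 3538)*7017 = 909*7017 = 6378453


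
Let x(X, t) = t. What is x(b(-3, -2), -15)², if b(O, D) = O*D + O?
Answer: 225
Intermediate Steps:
b(O, D) = O + D*O (b(O, D) = D*O + O = O + D*O)
x(b(-3, -2), -15)² = (-15)² = 225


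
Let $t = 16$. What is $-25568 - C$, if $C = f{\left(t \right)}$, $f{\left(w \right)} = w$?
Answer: $-25584$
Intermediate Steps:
$C = 16$
$-25568 - C = -25568 - 16 = -25584$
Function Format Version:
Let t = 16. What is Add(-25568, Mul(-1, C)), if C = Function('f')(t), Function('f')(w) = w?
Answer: -25584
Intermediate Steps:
C = 16
Add(-25568, Mul(-1, C)) = Add(-25568, Mul(-1, 16)) = Add(-25568, -16) = -25584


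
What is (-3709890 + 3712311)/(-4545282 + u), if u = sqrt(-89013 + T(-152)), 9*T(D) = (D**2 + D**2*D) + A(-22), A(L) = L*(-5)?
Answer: -99037149498/185936300425427 - 7263*I*sqrt(4289711)/185936300425427 ≈ -0.00053264 - 8.0903e-8*I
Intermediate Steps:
A(L) = -5*L
T(D) = 110/9 + D**2/9 + D**3/9 (T(D) = ((D**2 + D**2*D) - 5*(-22))/9 = ((D**2 + D**3) + 110)/9 = (110 + D**2 + D**3)/9 = 110/9 + D**2/9 + D**3/9)
u = I*sqrt(4289711)/3 (u = sqrt(-89013 + (110/9 + (1/9)*(-152)**2 + (1/9)*(-152)**3)) = sqrt(-89013 + (110/9 + (1/9)*23104 + (1/9)*(-3511808))) = sqrt(-89013 + (110/9 + 23104/9 - 3511808/9)) = sqrt(-89013 - 3488594/9) = sqrt(-4289711/9) = I*sqrt(4289711)/3 ≈ 690.39*I)
(-3709890 + 3712311)/(-4545282 + u) = (-3709890 + 3712311)/(-4545282 + I*sqrt(4289711)/3) = 2421/(-4545282 + I*sqrt(4289711)/3)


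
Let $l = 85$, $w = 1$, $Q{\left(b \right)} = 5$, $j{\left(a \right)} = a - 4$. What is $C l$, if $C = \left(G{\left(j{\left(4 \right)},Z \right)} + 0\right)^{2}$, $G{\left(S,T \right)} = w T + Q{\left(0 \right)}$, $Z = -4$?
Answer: $85$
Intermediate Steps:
$j{\left(a \right)} = -4 + a$
$G{\left(S,T \right)} = 5 + T$ ($G{\left(S,T \right)} = 1 T + 5 = T + 5 = 5 + T$)
$C = 1$ ($C = \left(\left(5 - 4\right) + 0\right)^{2} = \left(1 + 0\right)^{2} = 1^{2} = 1$)
$C l = 1 \cdot 85 = 85$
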